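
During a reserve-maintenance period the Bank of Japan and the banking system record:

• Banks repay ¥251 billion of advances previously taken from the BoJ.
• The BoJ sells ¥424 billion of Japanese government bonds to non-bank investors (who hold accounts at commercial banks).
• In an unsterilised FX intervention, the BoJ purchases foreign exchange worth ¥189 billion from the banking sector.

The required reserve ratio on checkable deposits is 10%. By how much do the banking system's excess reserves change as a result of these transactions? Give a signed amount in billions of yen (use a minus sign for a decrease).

-¥443.6 billion

Discount-window repayment ¥251 billion: reserves −¥251B, deposits 0.
Asset sale (to non-banks) ¥424 billion: reserves −¥424B, deposits −¥424B.
FX purchase ¥189 billion: reserves +¥189B, deposits 0.
Totals: Δreserves = −¥486B, Δdeposits = −¥424B.
Δrequired reserves = 10% × −¥424B = −¥42.4B.
Δexcess reserves = Δreserves − Δrequired = −¥486B − (−¥42.4B) = -¥443.6 billion.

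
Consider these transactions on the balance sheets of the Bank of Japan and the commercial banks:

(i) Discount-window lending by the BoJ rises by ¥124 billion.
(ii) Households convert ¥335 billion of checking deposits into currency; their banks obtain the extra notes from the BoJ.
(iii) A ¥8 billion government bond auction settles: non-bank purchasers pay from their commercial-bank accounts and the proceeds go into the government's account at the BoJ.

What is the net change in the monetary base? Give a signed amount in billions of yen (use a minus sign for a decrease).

+¥116 billion

BoJ balance sheet:
  Assets:      Loans to banks +¥124B
  Liabilities: Bank reserves −¥219B, Currency in circulation +¥335B, Government deposits +¥8B
Monetary base = currency + reserves: +¥335B + (−¥219B) = +¥116 billion.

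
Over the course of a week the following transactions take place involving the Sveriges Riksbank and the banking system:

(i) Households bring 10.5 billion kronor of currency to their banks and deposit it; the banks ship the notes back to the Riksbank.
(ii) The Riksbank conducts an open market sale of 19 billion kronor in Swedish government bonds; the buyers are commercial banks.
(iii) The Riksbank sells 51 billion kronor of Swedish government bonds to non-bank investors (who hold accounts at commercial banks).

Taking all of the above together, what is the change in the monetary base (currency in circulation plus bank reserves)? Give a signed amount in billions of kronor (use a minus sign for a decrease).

Riksbank balance sheet:
  Assets:      Securities −70B
  Liabilities: Bank reserves −59.5B, Currency in circulation −10.5B
Monetary base = currency + reserves: −10.5B + (−59.5B) = -70 billion.

-70 billion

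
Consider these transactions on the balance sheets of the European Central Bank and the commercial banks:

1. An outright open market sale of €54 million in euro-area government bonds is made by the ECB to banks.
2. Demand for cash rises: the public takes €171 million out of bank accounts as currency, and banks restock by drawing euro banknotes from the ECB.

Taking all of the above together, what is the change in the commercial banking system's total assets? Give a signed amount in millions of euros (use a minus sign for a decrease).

ECB balance sheet:
  Assets:      Securities −€54M
  Liabilities: Bank reserves −€225M, Currency in circulation +€171M
Commercial banking system:
  Assets:      Reserves at CB −€225M, Securities +€54M
  Liabilities: Checkable deposits −€171M
Change in total bank assets = -€171 million.

-€171 million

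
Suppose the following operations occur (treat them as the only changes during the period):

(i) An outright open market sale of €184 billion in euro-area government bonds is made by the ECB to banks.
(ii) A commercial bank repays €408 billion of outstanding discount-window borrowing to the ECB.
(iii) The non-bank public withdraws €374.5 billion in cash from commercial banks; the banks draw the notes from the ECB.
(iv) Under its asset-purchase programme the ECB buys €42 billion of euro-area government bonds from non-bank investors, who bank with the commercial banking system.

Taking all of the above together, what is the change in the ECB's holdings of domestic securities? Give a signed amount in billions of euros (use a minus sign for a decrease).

OMO sale (to banks) €184 billion: securities removed from the ECB's portfolio → −€184B.
Discount-window repayment €408 billion: the ECB's securities portfolio is untouched → 0.
Currency withdrawal €374.5 billion: the ECB's securities portfolio is untouched → 0.
Asset purchase (from non-banks) €42 billion: securities added to the ECB's portfolio → +€42B.
Net: −184 + 0 + 0 + 42 = -€142 billion.

-€142 billion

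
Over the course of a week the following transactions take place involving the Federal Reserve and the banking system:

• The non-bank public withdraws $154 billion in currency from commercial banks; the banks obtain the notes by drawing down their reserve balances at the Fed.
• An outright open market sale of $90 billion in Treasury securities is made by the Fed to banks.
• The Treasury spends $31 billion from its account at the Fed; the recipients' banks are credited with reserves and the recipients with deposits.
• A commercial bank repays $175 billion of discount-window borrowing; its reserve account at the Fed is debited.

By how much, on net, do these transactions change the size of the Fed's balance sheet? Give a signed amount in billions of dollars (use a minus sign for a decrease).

-$265 billion

Currency withdrawal $154 billion: only the composition of liabilities changes → 0.
OMO sale (to banks) $90 billion: a Fed asset is shed → −$90B.
Government spending $31 billion: only the composition of liabilities changes → 0.
Discount-window repayment $175 billion: a Fed asset is shed → −$175B.
Net: 0 − 90 + 0 − 175 = -$265 billion.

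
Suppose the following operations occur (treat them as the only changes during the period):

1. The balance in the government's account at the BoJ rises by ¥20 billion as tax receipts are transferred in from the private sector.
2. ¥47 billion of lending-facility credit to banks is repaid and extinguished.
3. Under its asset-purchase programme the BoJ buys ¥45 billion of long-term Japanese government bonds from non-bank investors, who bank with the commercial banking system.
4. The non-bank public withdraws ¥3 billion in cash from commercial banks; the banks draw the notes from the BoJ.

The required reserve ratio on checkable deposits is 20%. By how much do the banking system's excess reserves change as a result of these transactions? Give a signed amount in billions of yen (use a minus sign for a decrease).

Government account inflow ¥20 billion: reserves −¥20B, deposits −¥20B.
Discount-window repayment ¥47 billion: reserves −¥47B, deposits 0.
Asset purchase (from non-banks) ¥45 billion: reserves +¥45B, deposits +¥45B.
Currency withdrawal ¥3 billion: reserves −¥3B, deposits −¥3B.
Totals: Δreserves = −¥25B, Δdeposits = +¥22B.
Δrequired reserves = 20% × +¥22B = +¥4.4B.
Δexcess reserves = Δreserves − Δrequired = −¥25B − (+¥4.4B) = -¥29.4 billion.

-¥29.4 billion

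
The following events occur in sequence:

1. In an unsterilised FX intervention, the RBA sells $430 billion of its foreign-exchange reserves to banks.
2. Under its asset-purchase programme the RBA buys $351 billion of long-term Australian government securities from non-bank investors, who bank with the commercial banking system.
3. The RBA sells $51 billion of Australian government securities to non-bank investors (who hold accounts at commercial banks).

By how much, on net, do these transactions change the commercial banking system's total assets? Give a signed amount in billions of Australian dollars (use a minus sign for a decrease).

+$300 billion

RBA balance sheet:
  Assets:      Securities +$300B, Foreign assets −$430B
  Liabilities: Bank reserves −$130B
Commercial banking system:
  Assets:      Reserves at CB −$130B, Foreign assets +$430B
  Liabilities: Checkable deposits +$300B
Change in total bank assets = +$300 billion.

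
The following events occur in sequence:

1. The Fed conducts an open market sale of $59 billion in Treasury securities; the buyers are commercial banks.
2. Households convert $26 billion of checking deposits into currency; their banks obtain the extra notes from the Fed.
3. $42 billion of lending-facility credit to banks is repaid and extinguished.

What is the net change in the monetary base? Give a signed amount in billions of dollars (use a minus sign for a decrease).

Fed balance sheet:
  Assets:      Securities −$59B, Loans to banks −$42B
  Liabilities: Bank reserves −$127B, Currency in circulation +$26B
Commercial banking system:
  Assets:      Reserves at CB −$127B, Securities +$59B
  Liabilities: Checkable deposits −$26B, Borrowings from CB −$42B
Monetary base = currency + reserves: +$26B + (−$127B) = -$101 billion.

-$101 billion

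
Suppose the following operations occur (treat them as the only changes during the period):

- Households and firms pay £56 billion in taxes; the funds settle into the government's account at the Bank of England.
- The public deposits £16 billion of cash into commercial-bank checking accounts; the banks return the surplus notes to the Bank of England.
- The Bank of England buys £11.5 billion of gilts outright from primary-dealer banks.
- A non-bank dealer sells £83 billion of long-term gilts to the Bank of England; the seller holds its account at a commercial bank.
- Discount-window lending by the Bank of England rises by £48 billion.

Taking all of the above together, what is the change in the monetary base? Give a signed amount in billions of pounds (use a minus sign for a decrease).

Government account inflow £56 billion: reserves shift to a non-base liability → −£56B.
Currency deposit £16 billion: just a shift between currency and reserves — both are base money → 0.
OMO purchase (from banks) £11.5 billion: Bank of England balance sheet expands → +£11.5B.
Asset purchase (from non-banks) £83 billion: Bank of England balance sheet expands → +£83B.
Discount-window loan £48 billion: Bank of England balance sheet expands → +£48B.
Net: −56 + 0 + 11.5 + 83 + 48 = +£86.5 billion.

+£86.5 billion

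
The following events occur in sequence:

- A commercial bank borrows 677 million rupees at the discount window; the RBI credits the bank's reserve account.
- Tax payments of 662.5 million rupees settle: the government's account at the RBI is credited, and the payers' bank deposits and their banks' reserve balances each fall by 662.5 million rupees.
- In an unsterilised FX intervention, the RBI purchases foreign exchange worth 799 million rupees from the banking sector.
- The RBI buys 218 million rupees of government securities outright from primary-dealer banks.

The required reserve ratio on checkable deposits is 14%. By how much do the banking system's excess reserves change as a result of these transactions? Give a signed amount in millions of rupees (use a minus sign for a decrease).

+1124.25 million

Discount-window loan 677 million rupees: reserves +677M, deposits 0.
Government account inflow 662.5 million rupees: reserves −662.5M, deposits −662.5M.
FX purchase 799 million rupees: reserves +799M, deposits 0.
OMO purchase (from banks) 218 million rupees: reserves +218M, deposits 0.
Totals: Δreserves = +1031.5M, Δdeposits = −662.5M.
Δrequired reserves = 14% × −662.5M = −92.75M.
Δexcess reserves = Δreserves − Δrequired = +1031.5M − (−92.75M) = +1124.25 million.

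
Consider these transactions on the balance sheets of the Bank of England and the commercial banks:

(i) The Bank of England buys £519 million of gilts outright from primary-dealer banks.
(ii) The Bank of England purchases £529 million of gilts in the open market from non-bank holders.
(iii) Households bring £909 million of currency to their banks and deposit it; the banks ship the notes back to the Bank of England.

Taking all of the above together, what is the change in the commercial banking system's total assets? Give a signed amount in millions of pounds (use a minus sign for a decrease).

Bank of England balance sheet:
  Assets:      Securities +£1048M
  Liabilities: Bank reserves +£1957M, Currency in circulation −£909M
Commercial banking system:
  Assets:      Reserves at CB +£1957M, Securities −£519M
  Liabilities: Checkable deposits +£1438M
Change in total bank assets = +£1438 million.

+£1438 million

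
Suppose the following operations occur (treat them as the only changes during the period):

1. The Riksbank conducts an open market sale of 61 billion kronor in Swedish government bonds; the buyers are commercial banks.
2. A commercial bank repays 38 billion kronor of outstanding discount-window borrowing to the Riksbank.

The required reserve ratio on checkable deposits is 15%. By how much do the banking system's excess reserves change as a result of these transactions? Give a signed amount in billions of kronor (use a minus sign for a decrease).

OMO sale (to banks) 61 billion kronor: reserves −61B, deposits 0.
Discount-window repayment 38 billion kronor: reserves −38B, deposits 0.
Totals: Δreserves = −99B, Δdeposits = 0.
Δrequired reserves = 15% × 0 = 0.
Δexcess reserves = Δreserves − Δrequired = −99B − (0) = -99 billion.

-99 billion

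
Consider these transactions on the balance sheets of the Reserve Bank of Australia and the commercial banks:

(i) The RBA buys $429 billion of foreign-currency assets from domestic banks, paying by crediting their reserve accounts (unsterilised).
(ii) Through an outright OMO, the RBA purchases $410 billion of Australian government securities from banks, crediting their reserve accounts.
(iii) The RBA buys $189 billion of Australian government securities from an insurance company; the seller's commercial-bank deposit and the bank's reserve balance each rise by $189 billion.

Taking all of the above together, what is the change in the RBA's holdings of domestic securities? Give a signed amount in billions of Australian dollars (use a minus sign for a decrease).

FX purchase $429 billion: the RBA's securities portfolio is untouched → 0.
OMO purchase (from banks) $410 billion: securities added to the RBA's portfolio → +$410B.
Asset purchase (from non-banks) $189 billion: securities added to the RBA's portfolio → +$189B.
Net: 0 + 410 + 189 = +$599 billion.

+$599 billion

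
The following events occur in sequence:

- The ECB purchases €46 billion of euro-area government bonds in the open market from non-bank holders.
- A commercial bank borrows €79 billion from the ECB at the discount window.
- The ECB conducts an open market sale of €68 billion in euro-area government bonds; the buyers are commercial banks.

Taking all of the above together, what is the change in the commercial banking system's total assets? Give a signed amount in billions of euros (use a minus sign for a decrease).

Asset purchase (from non-banks) €46 billion: bank balance sheets expand → +€46B.
Discount-window loan €79 billion: bank balance sheets expand → +€79B.
OMO sale (to banks) €68 billion: just an asset swap on bank balance sheets → 0.
Net: 46 + 79 + 0 = +€125 billion.

+€125 billion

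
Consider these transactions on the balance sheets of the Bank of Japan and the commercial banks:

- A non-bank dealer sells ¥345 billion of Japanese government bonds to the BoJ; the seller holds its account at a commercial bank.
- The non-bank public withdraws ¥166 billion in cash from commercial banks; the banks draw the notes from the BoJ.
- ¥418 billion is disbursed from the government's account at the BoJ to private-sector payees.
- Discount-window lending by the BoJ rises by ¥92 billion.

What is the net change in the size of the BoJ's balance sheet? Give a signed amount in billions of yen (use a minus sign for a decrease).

BoJ balance sheet:
  Assets:      Securities +¥345B, Loans to banks +¥92B
  Liabilities: Bank reserves +¥689B, Currency in circulation +¥166B, Government deposits −¥418B
Commercial banking system:
  Assets:      Reserves at CB +¥689B
  Liabilities: Checkable deposits +¥597B, Borrowings from CB +¥92B
Change in total BoJ assets = +¥437 billion.

+¥437 billion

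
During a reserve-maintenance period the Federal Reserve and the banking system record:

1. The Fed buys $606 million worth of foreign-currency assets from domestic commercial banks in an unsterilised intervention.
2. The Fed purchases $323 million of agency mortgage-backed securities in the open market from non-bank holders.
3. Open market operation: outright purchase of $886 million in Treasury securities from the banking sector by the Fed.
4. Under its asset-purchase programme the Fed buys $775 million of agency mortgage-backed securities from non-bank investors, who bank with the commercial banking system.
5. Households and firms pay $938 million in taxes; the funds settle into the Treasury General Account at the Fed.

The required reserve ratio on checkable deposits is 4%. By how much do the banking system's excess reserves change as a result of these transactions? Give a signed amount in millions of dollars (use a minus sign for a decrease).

FX purchase $606 million: reserves +$606M, deposits 0.
Asset purchase (from non-banks) $323 million: reserves +$323M, deposits +$323M.
OMO purchase (from banks) $886 million: reserves +$886M, deposits 0.
Asset purchase (from non-banks) $775 million: reserves +$775M, deposits +$775M.
Government account inflow $938 million: reserves −$938M, deposits −$938M.
Totals: Δreserves = +$1652M, Δdeposits = +$160M.
Δrequired reserves = 4% × +$160M = +$6.4M.
Δexcess reserves = Δreserves − Δrequired = +$1652M − (+$6.4M) = +$1645.6 million.

+$1645.6 million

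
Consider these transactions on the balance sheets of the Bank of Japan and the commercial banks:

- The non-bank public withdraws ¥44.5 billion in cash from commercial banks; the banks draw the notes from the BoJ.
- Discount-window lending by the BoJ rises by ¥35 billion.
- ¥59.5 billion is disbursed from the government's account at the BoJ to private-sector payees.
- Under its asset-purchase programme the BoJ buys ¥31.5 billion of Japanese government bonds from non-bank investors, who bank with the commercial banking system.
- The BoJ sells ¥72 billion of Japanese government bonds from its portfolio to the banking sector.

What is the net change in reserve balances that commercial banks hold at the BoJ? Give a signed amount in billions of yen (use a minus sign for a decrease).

+¥9.5 billion

Currency withdrawal ¥44.5 billion: banks swap reserves for currency → −¥44.5B.
Discount-window loan ¥35 billion: the loan is credited to the bank's reserve account → +¥35B.
Government spending ¥59.5 billion: government payments flow into bank reserve accounts → +¥59.5B.
Asset purchase (from non-banks) ¥31.5 billion: the BoJ pays by crediting reserve accounts → +¥31.5B.
OMO sale (to banks) ¥72 billion: the buying banks pay out of their reserve balances → −¥72B.
Net: −44.5 + 35 + 59.5 + 31.5 − 72 = +¥9.5 billion.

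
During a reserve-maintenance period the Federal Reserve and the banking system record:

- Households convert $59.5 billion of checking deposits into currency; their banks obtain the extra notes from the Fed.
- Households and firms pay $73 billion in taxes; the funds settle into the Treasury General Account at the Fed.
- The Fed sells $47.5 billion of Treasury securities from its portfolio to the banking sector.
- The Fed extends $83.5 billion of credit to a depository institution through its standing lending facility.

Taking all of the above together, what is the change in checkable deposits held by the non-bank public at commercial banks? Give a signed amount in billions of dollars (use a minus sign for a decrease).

-$132.5 billion

Currency withdrawal $59.5 billion: non-bank counterparties' bank balances fall → −$59.5B.
Government account inflow $73 billion: non-bank counterparties' bank balances fall → −$73B.
OMO sale (to banks) $47.5 billion: the counterparty is a bank, so public deposits are unchanged → 0.
Discount-window loan $83.5 billion: the counterparty is a bank, so public deposits are unchanged → 0.
Net: −59.5 − 73 + 0 + 0 = -$132.5 billion.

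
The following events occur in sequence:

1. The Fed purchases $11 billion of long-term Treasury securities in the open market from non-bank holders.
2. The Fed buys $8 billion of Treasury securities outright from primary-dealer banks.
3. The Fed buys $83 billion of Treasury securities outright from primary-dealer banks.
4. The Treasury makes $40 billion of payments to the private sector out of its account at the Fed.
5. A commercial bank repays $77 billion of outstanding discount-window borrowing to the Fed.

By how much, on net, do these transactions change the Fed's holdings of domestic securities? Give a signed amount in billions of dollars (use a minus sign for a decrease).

+$102 billion

Fed balance sheet:
  Assets:      Securities +$102B, Loans to banks −$77B
  Liabilities: Bank reserves +$65B, Government deposits −$40B
So the change in the Fed's holdings of domestic securities is +$102 billion.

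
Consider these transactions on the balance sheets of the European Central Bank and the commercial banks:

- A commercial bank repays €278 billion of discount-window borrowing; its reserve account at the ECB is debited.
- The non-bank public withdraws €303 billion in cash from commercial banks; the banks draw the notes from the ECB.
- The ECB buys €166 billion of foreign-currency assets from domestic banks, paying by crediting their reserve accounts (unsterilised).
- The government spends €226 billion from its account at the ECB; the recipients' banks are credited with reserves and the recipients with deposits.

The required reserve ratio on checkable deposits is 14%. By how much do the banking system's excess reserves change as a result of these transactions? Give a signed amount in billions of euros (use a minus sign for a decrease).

-€178.22 billion

Discount-window repayment €278 billion: reserves −€278B, deposits 0.
Currency withdrawal €303 billion: reserves −€303B, deposits −€303B.
FX purchase €166 billion: reserves +€166B, deposits 0.
Government spending €226 billion: reserves +€226B, deposits +€226B.
Totals: Δreserves = −€189B, Δdeposits = −€77B.
Δrequired reserves = 14% × −€77B = −€10.78B.
Δexcess reserves = Δreserves − Δrequired = −€189B − (−€10.78B) = -€178.22 billion.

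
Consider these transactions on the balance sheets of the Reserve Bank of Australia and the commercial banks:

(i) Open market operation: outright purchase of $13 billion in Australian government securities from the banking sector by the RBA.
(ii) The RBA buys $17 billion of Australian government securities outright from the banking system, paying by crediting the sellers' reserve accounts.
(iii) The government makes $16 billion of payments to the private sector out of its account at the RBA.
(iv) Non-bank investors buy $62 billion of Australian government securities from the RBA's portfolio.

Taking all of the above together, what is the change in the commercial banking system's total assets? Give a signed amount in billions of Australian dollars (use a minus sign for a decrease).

-$46 billion

OMO purchase (from banks) $13 billion: just an asset swap on bank balance sheets → 0.
OMO purchase (from banks) $17 billion: just an asset swap on bank balance sheets → 0.
Government spending $16 billion: bank balance sheets expand → +$16B.
Asset sale (to non-banks) $62 billion: bank balance sheets shrink → −$62B.
Net: 0 + 0 + 16 − 62 = -$46 billion.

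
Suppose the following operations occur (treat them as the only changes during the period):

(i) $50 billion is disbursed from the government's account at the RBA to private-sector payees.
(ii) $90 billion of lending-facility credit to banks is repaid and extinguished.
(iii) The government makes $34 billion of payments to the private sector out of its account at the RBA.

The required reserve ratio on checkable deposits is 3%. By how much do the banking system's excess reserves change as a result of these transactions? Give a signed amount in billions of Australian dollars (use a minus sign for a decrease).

-$8.52 billion

Government spending $50 billion: reserves +$50B, deposits +$50B.
Discount-window repayment $90 billion: reserves −$90B, deposits 0.
Government spending $34 billion: reserves +$34B, deposits +$34B.
Totals: Δreserves = −$6B, Δdeposits = +$84B.
Δrequired reserves = 3% × +$84B = +$2.52B.
Δexcess reserves = Δreserves − Δrequired = −$6B − (+$2.52B) = -$8.52 billion.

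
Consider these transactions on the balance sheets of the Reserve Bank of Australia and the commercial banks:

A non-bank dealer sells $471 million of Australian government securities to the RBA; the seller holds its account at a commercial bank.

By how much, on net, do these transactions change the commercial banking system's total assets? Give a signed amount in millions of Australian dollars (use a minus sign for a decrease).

+$471 million

RBA balance sheet:
  Assets:      Securities +$471M
  Liabilities: Bank reserves +$471M
Commercial banking system:
  Assets:      Reserves at CB +$471M
  Liabilities: Checkable deposits +$471M
Change in total bank assets = +$471 million.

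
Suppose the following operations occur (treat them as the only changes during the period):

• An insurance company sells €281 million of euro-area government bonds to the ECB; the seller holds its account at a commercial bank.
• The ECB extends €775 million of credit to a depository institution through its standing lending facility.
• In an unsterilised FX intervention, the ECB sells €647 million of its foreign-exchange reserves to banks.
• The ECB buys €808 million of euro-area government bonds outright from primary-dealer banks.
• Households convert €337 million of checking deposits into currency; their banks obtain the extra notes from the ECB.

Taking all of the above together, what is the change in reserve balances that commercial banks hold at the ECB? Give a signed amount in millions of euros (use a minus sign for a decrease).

+€880 million

Asset purchase (from non-banks) €281 million: the ECB pays by crediting reserve accounts → +€281M.
Discount-window loan €775 million: the loan is credited to the bank's reserve account → +€775M.
FX sale €647 million: the buying banks pay out of their reserve balances → −€647M.
OMO purchase (from banks) €808 million: the ECB pays by crediting reserve accounts → +€808M.
Currency withdrawal €337 million: banks swap reserves for currency → −€337M.
Net: 281 + 775 − 647 + 808 − 337 = +€880 million.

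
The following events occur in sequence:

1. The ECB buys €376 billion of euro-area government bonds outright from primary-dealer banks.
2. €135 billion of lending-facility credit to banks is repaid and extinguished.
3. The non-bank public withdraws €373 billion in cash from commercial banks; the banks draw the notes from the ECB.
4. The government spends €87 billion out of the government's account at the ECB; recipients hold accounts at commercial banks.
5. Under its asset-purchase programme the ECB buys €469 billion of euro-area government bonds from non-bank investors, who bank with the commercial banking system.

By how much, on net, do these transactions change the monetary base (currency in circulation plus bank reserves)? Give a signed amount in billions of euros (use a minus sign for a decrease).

+€797 billion

ECB balance sheet:
  Assets:      Securities +€845B, Loans to banks −€135B
  Liabilities: Bank reserves +€424B, Currency in circulation +€373B, Government deposits −€87B
Monetary base = currency + reserves: +€373B + (+€424B) = +€797 billion.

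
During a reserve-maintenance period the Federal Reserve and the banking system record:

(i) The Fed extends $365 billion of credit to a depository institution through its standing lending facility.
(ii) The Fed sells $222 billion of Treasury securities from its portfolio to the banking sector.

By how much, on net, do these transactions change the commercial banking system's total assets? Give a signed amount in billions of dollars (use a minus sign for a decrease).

Discount-window loan $365 billion: bank balance sheets expand → +$365B.
OMO sale (to banks) $222 billion: just an asset swap on bank balance sheets → 0.
Net: 365 + 0 = +$365 billion.

+$365 billion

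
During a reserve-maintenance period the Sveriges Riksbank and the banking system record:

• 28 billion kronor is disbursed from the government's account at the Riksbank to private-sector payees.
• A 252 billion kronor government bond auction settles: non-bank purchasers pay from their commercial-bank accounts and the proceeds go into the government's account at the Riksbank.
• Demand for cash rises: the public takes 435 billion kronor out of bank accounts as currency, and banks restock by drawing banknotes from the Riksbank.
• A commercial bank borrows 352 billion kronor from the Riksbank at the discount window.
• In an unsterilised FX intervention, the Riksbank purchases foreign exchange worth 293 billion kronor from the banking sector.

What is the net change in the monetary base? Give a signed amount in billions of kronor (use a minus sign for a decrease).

Riksbank balance sheet:
  Assets:      Loans to banks +352B, Foreign assets +293B
  Liabilities: Bank reserves −14B, Currency in circulation +435B, Government deposits +224B
Commercial banking system:
  Assets:      Reserves at CB −14B, Foreign assets −293B
  Liabilities: Checkable deposits −659B, Borrowings from CB +352B
Monetary base = currency + reserves: +435B + (−14B) = +421 billion.

+421 billion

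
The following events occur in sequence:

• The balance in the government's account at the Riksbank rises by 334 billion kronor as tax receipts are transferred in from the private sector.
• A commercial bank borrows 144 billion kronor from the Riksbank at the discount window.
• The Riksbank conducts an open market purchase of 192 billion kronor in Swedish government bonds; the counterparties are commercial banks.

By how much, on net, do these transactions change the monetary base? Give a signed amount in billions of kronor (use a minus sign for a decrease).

+2 billion

Riksbank balance sheet:
  Assets:      Securities +192B, Loans to banks +144B
  Liabilities: Bank reserves +2B, Government deposits +334B
Monetary base = currency + reserves: 0 + (+2B) = +2 billion.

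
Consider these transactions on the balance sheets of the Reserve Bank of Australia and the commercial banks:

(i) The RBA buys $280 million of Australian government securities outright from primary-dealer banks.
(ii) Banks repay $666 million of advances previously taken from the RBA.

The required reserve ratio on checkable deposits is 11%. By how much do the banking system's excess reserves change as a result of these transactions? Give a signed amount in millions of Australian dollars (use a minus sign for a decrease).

-$386 million

OMO purchase (from banks) $280 million: reserves +$280M, deposits 0.
Discount-window repayment $666 million: reserves −$666M, deposits 0.
Totals: Δreserves = −$386M, Δdeposits = 0.
Δrequired reserves = 11% × 0 = 0.
Δexcess reserves = Δreserves − Δrequired = −$386M − (0) = -$386 million.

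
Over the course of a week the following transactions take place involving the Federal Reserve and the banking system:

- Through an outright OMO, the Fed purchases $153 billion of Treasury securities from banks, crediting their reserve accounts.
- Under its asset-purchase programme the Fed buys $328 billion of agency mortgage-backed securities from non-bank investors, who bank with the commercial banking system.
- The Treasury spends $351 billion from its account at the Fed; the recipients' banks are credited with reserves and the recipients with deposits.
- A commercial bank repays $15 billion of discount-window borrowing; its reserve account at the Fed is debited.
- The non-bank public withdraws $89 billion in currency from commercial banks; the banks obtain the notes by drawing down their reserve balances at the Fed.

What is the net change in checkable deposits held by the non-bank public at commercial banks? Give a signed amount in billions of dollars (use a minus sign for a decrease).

+$590 billion

OMO purchase (from banks) $153 billion: the counterparty is a bank, so public deposits are unchanged → 0.
Asset purchase (from non-banks) $328 billion: non-bank counterparties' bank balances rise → +$328B.
Government spending $351 billion: non-bank counterparties' bank balances rise → +$351B.
Discount-window repayment $15 billion: the counterparty is a bank, so public deposits are unchanged → 0.
Currency withdrawal $89 billion: non-bank counterparties' bank balances fall → −$89B.
Net: 0 + 328 + 351 + 0 − 89 = +$590 billion.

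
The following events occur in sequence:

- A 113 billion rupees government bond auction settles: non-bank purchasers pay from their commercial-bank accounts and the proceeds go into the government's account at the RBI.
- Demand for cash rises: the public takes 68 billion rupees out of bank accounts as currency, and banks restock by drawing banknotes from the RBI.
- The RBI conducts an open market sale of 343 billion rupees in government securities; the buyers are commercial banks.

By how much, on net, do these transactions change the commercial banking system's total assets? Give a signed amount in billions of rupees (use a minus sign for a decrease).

RBI balance sheet:
  Assets:      Securities −343B
  Liabilities: Bank reserves −524B, Currency in circulation +68B, Government deposits +113B
Commercial banking system:
  Assets:      Reserves at CB −524B, Securities +343B
  Liabilities: Checkable deposits −181B
Change in total bank assets = -181 billion.

-181 billion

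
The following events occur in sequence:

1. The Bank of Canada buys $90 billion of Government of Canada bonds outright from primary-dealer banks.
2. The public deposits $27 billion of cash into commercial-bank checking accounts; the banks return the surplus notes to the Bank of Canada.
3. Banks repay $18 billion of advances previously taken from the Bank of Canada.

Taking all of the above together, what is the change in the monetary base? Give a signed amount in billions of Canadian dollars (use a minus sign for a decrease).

Bank of Canada balance sheet:
  Assets:      Securities +$90B, Loans to banks −$18B
  Liabilities: Bank reserves +$99B, Currency in circulation −$27B
Monetary base = currency + reserves: −$27B + (+$99B) = +$72 billion.

+$72 billion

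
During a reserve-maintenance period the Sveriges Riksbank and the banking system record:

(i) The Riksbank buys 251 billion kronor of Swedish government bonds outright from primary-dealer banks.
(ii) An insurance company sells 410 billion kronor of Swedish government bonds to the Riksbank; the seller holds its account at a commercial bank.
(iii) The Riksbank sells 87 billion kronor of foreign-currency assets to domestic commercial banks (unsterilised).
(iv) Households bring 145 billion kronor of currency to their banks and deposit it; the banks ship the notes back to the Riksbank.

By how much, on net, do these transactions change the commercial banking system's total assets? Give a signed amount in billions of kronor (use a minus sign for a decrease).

+555 billion

Riksbank balance sheet:
  Assets:      Securities +661B, Foreign assets −87B
  Liabilities: Bank reserves +719B, Currency in circulation −145B
Commercial banking system:
  Assets:      Reserves at CB +719B, Securities −251B, Foreign assets +87B
  Liabilities: Checkable deposits +555B
Change in total bank assets = +555 billion.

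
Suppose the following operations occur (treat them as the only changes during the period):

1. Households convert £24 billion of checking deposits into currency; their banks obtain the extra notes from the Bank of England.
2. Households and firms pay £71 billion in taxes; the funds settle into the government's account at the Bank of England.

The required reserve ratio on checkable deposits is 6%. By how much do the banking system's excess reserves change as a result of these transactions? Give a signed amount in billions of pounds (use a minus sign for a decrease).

-£89.3 billion

Currency withdrawal £24 billion: reserves −£24B, deposits −£24B.
Government account inflow £71 billion: reserves −£71B, deposits −£71B.
Totals: Δreserves = −£95B, Δdeposits = −£95B.
Δrequired reserves = 6% × −£95B = −£5.7B.
Δexcess reserves = Δreserves − Δrequired = −£95B − (−£5.7B) = -£89.3 billion.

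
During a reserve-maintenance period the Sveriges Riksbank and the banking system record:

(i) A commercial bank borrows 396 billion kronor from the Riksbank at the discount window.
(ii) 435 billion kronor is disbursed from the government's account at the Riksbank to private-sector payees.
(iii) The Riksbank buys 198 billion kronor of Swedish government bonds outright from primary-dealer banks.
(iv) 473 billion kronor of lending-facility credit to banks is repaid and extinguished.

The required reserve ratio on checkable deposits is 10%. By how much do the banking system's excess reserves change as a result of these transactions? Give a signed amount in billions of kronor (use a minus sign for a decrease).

+512.5 billion

Discount-window loan 396 billion kronor: reserves +396B, deposits 0.
Government spending 435 billion kronor: reserves +435B, deposits +435B.
OMO purchase (from banks) 198 billion kronor: reserves +198B, deposits 0.
Discount-window repayment 473 billion kronor: reserves −473B, deposits 0.
Totals: Δreserves = +556B, Δdeposits = +435B.
Δrequired reserves = 10% × +435B = +43.5B.
Δexcess reserves = Δreserves − Δrequired = +556B − (+43.5B) = +512.5 billion.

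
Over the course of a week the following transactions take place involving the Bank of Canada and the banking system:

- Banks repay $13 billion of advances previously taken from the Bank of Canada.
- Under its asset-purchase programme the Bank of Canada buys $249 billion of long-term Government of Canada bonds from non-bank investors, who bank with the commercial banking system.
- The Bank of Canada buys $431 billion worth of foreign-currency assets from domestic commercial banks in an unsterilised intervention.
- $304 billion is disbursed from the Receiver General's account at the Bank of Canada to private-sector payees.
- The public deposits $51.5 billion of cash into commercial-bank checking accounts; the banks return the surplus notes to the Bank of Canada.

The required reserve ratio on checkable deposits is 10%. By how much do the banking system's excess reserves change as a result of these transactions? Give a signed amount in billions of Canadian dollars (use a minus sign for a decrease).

+$962.05 billion

Discount-window repayment $13 billion: reserves −$13B, deposits 0.
Asset purchase (from non-banks) $249 billion: reserves +$249B, deposits +$249B.
FX purchase $431 billion: reserves +$431B, deposits 0.
Government spending $304 billion: reserves +$304B, deposits +$304B.
Currency deposit $51.5 billion: reserves +$51.5B, deposits +$51.5B.
Totals: Δreserves = +$1022.5B, Δdeposits = +$604.5B.
Δrequired reserves = 10% × +$604.5B = +$60.45B.
Δexcess reserves = Δreserves − Δrequired = +$1022.5B − (+$60.45B) = +$962.05 billion.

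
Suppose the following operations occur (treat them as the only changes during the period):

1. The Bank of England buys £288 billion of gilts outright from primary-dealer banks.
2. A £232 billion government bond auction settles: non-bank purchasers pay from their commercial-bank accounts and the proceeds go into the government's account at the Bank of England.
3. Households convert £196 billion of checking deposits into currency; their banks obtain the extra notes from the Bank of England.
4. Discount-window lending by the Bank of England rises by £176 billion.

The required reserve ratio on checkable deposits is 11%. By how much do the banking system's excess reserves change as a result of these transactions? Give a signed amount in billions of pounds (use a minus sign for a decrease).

OMO purchase (from banks) £288 billion: reserves +£288B, deposits 0.
Government account inflow £232 billion: reserves −£232B, deposits −£232B.
Currency withdrawal £196 billion: reserves −£196B, deposits −£196B.
Discount-window loan £176 billion: reserves +£176B, deposits 0.
Totals: Δreserves = +£36B, Δdeposits = −£428B.
Δrequired reserves = 11% × −£428B = −£47.08B.
Δexcess reserves = Δreserves − Δrequired = +£36B − (−£47.08B) = +£83.08 billion.

+£83.08 billion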